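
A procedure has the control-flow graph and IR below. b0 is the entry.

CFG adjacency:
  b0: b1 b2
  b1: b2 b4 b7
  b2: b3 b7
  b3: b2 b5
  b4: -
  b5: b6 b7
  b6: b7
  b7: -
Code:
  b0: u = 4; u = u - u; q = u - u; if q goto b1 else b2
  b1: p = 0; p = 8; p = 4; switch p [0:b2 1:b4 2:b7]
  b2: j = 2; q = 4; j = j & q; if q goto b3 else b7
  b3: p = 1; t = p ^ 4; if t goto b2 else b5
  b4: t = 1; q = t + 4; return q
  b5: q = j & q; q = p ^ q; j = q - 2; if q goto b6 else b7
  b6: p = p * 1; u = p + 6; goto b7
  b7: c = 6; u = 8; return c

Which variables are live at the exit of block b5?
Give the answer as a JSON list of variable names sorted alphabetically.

Per-block:
  b0: def={q,u} ue=∅
  b1: def={p} ue=∅
  b2: def={j,q} ue=∅
  b3: def={p,t} ue=∅
  b4: def={q,t} ue=∅
  b5: def={j,q} ue={j,p,q}
  b6: def={p,u} ue={p}
  b7: def={c,u} ue=∅

Live sets:
  live b0: ∅→∅
  live b1: ∅→∅
  live b2: ∅→{j,q}
  live b3: {j,q}→{j,p,q}
  live b4: ∅→∅
  live b5: {j,p,q}→{p}
  live b6: {p}→∅
  live b7: ∅→∅

live-out(b5) = ["p"]

Answer: ["p"]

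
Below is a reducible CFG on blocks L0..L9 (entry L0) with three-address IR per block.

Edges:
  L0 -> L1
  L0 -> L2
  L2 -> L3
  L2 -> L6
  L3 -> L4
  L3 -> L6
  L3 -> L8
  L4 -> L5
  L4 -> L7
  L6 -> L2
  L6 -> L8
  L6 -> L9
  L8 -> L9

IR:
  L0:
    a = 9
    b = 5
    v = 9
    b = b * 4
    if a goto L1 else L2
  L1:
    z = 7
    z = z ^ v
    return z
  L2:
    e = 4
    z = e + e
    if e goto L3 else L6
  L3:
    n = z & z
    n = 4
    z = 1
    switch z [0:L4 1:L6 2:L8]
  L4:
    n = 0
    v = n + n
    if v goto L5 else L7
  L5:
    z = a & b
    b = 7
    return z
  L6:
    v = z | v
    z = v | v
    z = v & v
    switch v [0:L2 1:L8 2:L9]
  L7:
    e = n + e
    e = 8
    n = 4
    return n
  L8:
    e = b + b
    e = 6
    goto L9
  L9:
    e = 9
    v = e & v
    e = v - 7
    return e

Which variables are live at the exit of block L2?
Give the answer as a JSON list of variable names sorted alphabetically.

Answer: ["a", "b", "e", "v", "z"]

Analysis:
def/use:
  L0 def {a,b,v} use ∅
  L1 def {z} use {v}
  L2 def {e,z} use ∅
  L3 def {n,z} use {z}
  L4 def {n,v} use ∅
  L5 def {b,z} use {a,b}
  L6 def {v,z} use {v,z}
  L7 def {e,n} use {e,n}
  L8 def {e} use {b}
  L9 def {e,v} use {v}

Backward fixpoint:
  L0: in=∅ out={a,b,v}
  L1: in={v} out=∅
  L2: in={a,b,v} out={a,b,e,v,z}
  L3: in={a,b,e,v,z} out={a,b,e,v,z}
  L4: in={a,b,e} out={a,b,e,n}
  L5: in={a,b} out=∅
  L6: in={a,b,v,z} out={a,b,v}
  L7: in={e,n} out=∅
  L8: in={b,v} out={v}
  L9: in={v} out=∅

live-out(L2) = ["a", "b", "e", "v", "z"]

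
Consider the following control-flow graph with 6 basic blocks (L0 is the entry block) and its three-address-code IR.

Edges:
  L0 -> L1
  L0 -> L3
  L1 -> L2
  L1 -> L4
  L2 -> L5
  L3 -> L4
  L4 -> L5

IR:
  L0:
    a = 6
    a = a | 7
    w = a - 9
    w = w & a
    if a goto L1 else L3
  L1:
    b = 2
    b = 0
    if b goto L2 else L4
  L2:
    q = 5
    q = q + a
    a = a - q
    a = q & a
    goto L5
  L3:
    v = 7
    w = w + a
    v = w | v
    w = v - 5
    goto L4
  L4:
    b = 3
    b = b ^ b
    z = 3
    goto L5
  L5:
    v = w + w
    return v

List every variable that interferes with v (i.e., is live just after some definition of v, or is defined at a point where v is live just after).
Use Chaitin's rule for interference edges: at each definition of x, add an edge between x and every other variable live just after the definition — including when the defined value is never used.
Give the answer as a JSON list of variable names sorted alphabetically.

Answer: ["a", "w"]

Derivation:
Per-block:
  L0: def={a,w} ue=∅
  L1: def={b} ue=∅
  L2: def={a,q} ue={a}
  L3: def={v,w} ue={a,w}
  L4: def={b,z} ue=∅
  L5: def={v} ue={w}

Backward fixpoint:
  L0: in=∅ out={a,w}
  L1: in={a,w} out={a,w}
  L2: in={a,w} out={w}
  L3: in={a,w} out={w}
  L4: in={w} out={w}
  L5: in={w} out=∅

Interfere edges:
  a — {b,q,v,w}
  b — {a,w}
  q — {a,w}
  v — {a,w}
  w — {a,b,q,v,z}
  z — {w}

N(v) = ["a", "w"]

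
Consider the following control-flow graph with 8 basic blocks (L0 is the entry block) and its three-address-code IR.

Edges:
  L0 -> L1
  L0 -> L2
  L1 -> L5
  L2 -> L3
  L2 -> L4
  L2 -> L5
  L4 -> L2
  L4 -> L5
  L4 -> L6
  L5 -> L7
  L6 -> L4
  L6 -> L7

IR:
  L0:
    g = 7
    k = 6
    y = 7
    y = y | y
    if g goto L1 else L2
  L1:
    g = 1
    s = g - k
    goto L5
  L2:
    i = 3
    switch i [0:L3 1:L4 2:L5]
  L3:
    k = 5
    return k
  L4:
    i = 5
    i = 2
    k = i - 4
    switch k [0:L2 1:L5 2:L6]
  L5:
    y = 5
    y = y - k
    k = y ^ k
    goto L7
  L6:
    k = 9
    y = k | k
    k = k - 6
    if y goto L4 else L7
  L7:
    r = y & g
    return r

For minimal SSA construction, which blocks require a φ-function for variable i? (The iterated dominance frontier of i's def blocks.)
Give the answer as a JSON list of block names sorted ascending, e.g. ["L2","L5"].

idom tree: L1←L0 L2←L0 L3←L2 L4←L2 L5←L0 L6←L4 L7←L0
Dom at joins:
  L2: preds {L0,L4}: {L0} ∩ {L0,L2,L4} = {L0}; idom=L0
  L4: preds {L2,L6}: {L0,L2} ∩ {L0,L2,L4,L6} = {L0,L2}; idom=L2
  L5: preds {L1,L2,L4}: {L0,L1} ∩ {L0,L2} ∩ {L0,L2,L4} = {L0}; idom=L0
  L7: preds {L5,L6}: {L0,L5} ∩ {L0,L2,L4,L6} = {L0}; idom=L0

Frontier:
  L2←L0: walk · to L0
  L2←L4: walk L4→L2 to L0
  L4←L2: walk · to L2
  L4←L6: walk L6→L4 to L2
  L5←L1: walk L1 to L0
  L5←L2: walk L2 to L0
  L5←L4: walk L4→L2 to L0
  L7←L5: walk L5 to L0
  L7←L6: walk L6→L4→L2 to L0
  L0 → ∅
  L1 → {L5}
  L2 → {L2,L5,L7}
  L3 → ∅
  L4 → {L2,L4,L5,L7}
  L5 → {L7}
  L6 → {L4,L7}
  L7 → ∅

φ for i: defs {L2,L4}
  DF⁺ = {L2,L4,L5,L7}

Answer: ["L2", "L4", "L5", "L7"]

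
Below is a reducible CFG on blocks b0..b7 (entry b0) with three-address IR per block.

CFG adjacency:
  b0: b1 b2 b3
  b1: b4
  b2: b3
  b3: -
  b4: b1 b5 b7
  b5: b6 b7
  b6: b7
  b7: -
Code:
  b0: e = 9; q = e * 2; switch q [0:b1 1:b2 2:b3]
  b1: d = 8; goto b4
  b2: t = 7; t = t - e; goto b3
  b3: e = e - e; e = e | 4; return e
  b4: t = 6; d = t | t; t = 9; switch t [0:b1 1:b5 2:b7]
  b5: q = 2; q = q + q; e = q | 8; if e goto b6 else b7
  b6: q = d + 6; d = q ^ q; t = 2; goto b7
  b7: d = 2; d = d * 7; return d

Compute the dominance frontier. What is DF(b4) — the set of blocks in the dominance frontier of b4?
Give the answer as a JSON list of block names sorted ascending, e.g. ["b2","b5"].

Answer: ["b1"]

Analysis:
idom tree: b1←b0 b2←b0 b3←b0 b4←b1 b5←b4 b6←b5 b7←b4
Dom at joins:
  b1: preds {b0,b4}: {b0} ∩ {b0,b1,b4} = {b0}; idom=b0
  b3: preds {b0,b2}: {b0} ∩ {b0,b2} = {b0}; idom=b0
  b7: preds {b4,b5,b6}: {b0,b1,b4} ∩ {b0,b1,b4,b5} ∩ {b0,b1,b4,b5,b6} = {b0,b1,b4}; idom=b4

DF walk-up:
  join b1 pred b0: · stop@b0
  join b1 pred b4: b4→b1 stop@b0
  join b3 pred b0: · stop@b0
  join b3 pred b2: b2 stop@b0
  join b7 pred b4: · stop@b4
  join b7 pred b5: b5 stop@b4
  join b7 pred b6: b6→b5 stop@b4
  b0: DF=∅
  b1: DF={b1}
  b2: DF={b3}
  b3: DF=∅
  b4: DF={b1}
  b5: DF={b7}
  b6: DF={b7}
  b7: DF=∅

DF(b4) = ["b1"]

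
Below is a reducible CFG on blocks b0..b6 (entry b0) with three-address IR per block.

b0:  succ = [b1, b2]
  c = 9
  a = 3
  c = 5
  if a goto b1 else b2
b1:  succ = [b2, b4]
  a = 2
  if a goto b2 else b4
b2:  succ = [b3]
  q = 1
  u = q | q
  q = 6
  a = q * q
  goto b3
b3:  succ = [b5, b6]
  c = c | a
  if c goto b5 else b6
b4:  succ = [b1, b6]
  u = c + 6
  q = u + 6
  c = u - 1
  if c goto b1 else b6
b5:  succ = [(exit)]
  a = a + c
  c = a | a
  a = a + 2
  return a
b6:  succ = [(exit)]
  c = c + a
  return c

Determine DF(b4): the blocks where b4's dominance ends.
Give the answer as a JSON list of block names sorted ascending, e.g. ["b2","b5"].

idom tree: b1←b0 b2←b0 b3←b2 b4←b1 b5←b3 b6←b0
Dom∩ at merges:
  b1: preds {b0,b4}: {b0} ∩ {b0,b1,b4} = {b0}; idom=b0
  b2: preds {b0,b1}: {b0} ∩ {b0,b1} = {b0}; idom=b0
  b6: preds {b3,b4}: {b0,b2,b3} ∩ {b0,b1,b4} = {b0}; idom=b0

DF walk-up:
  b1←b0: walk · to b0
  b1←b4: walk b4→b1 to b0
  b2←b0: walk · to b0
  b2←b1: walk b1 to b0
  b6←b3: walk b3→b2 to b0
  b6←b4: walk b4→b1 to b0
  b0 → ∅
  b1 → {b1,b2,b6}
  b2 → {b6}
  b3 → {b6}
  b4 → {b1,b6}
  b5 → ∅
  b6 → ∅

DF(b4) = ["b1", "b6"]

Answer: ["b1", "b6"]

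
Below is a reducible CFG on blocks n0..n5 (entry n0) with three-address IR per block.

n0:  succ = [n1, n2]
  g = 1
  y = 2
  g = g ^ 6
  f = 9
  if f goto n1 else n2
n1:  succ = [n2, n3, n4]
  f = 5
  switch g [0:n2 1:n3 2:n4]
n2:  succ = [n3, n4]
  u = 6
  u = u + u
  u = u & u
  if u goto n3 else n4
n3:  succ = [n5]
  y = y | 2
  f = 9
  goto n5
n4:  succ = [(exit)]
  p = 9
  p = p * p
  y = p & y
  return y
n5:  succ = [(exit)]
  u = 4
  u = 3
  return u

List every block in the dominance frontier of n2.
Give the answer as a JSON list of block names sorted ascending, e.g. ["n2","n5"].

Answer: ["n3", "n4"]

Working:
idom tree: n1←n0 n2←n0 n3←n0 n4←n0 n5←n3
Join-block Dom:
  n2: preds {n0,n1}: {n0} ∩ {n0,n1} = {n0}; idom=n0
  n3: preds {n1,n2}: {n0,n1} ∩ {n0,n2} = {n0}; idom=n0
  n4: preds {n1,n2}: {n0,n1} ∩ {n0,n2} = {n0}; idom=n0

DF walk-up:
  join n2 pred n0: · stop@n0
  join n2 pred n1: n1 stop@n0
  join n3 pred n1: n1 stop@n0
  join n3 pred n2: n2 stop@n0
  join n4 pred n1: n1 stop@n0
  join n4 pred n2: n2 stop@n0
  n0 → ∅
  n1 → {n2,n3,n4}
  n2 → {n3,n4}
  n3 → ∅
  n4 → ∅
  n5 → ∅

DF(n2) = ["n3", "n4"]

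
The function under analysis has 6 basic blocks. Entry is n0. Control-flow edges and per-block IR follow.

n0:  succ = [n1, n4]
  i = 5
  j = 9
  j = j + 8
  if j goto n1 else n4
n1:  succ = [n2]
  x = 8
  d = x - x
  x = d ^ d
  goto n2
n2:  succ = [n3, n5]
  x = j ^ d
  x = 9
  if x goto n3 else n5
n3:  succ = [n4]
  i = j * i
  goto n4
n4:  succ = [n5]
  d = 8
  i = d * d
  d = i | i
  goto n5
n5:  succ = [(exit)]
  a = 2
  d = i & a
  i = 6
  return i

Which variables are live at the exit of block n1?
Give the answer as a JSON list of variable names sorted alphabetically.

Answer: ["d", "i", "j"]

Derivation:
Per-block:
  n0: def={i,j} ue=∅
  n1: def={d,x} ue=∅
  n2: def={x} ue={d,j}
  n3: def={i} ue={i,j}
  n4: def={d,i} ue=∅
  n5: def={a,d,i} ue={i}

Liveness:
  n0 li=∅ lo={i,j}
  n1 li={i,j} lo={d,i,j}
  n2 li={d,i,j} lo={i,j}
  n3 li={i,j} lo=∅
  n4 li=∅ lo={i}
  n5 li={i} lo=∅

live-out(n1) = ["d", "i", "j"]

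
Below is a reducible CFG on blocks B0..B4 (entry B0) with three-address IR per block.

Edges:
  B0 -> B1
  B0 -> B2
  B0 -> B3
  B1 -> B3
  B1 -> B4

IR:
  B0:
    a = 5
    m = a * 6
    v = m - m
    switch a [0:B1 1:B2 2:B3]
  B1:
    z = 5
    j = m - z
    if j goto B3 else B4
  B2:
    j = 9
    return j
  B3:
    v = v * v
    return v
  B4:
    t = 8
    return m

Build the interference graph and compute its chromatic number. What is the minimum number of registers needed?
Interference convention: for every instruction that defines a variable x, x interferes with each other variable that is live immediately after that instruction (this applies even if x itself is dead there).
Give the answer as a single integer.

Answer: 3

Analysis:
Per-block:
  B0: def={a,m,v} ue=∅
  B1: def={j,z} ue={m}
  B2: def={j} ue=∅
  B3: def={v} ue={v}
  B4: def={t} ue={m}

Backward fixpoint:
  live B0: ∅→{m,v}
  live B1: {m,v}→{m,v}
  live B2: ∅→∅
  live B3: {v}→∅
  live B4: {m}→∅

Conflict graph:
  a↔{m,v}
  j↔{m,v}
  m↔{a,j,t,v,z}
  t↔{m}
  v↔{a,j,m,z}
  z↔{m,v}

Chromatic number:
  {a,m,v} pairwise interfere (3-clique) ⇒ χ ≥ 3
  3-colouring: c0={m}  c1={t,v}  c2={a,j,z}
  χ = 3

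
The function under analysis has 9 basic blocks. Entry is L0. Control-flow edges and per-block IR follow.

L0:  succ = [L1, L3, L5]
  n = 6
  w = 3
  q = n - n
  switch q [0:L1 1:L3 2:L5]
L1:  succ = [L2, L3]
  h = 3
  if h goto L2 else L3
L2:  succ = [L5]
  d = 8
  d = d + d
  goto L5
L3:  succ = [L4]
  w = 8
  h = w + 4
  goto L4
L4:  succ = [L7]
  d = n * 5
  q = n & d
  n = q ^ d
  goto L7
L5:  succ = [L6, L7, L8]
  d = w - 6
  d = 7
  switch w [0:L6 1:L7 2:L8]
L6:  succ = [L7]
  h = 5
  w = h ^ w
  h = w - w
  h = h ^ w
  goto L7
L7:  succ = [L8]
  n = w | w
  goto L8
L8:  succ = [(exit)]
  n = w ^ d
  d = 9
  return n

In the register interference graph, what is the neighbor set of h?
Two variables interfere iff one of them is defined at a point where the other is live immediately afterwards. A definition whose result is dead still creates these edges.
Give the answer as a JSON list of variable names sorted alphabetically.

Answer: ["d", "n", "w"]

Analysis:
def/use:
  L0: {n,q,w} / ∅
  L1: {h} / ∅
  L2: {d} / ∅
  L3: {h,w} / ∅
  L4: {d,n,q} / {n}
  L5: {d} / {w}
  L6: {h,w} / {w}
  L7: {n} / {w}
  L8: {d,n} / {d,w}

Liveness:
  L0 li=∅ lo={n,w}
  L1 li={n,w} lo={n,w}
  L2 li={w} lo={w}
  L3 li={n} lo={n,w}
  L4 li={n,w} lo={d,w}
  L5 li={w} lo={d,w}
  L6 li={d,w} lo={d,w}
  L7 li={d,w} lo={d,w}
  L8 li={d,w} lo=∅

Interfere edges:
  d: {h,n,q,w}
  h: {d,n,w}
  n: {d,h,q,w}
  q: {d,n,w}
  w: {d,h,n,q}

N(h) = ["d", "n", "w"]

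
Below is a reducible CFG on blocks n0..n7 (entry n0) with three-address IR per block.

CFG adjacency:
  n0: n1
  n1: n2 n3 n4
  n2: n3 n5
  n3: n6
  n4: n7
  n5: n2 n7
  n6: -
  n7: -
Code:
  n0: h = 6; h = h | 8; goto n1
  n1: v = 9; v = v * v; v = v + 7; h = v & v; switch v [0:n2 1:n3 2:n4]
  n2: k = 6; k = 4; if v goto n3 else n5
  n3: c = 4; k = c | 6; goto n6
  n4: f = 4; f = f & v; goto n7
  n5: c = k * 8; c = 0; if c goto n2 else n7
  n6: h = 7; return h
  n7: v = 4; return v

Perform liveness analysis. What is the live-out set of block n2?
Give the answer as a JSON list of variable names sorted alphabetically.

Block summaries:
  n0 def {h} use ∅
  n1 def {h,v} use ∅
  n2 def {k} use {v}
  n3 def {c,k} use ∅
  n4 def {f} use {v}
  n5 def {c} use {k}
  n6 def {h} use ∅
  n7 def {v} use ∅

Liveness:
  live n0: ∅→∅
  live n1: ∅→{v}
  live n2: {v}→{k,v}
  live n3: ∅→∅
  live n4: {v}→∅
  live n5: {k,v}→{v}
  live n6: ∅→∅
  live n7: ∅→∅

live-out(n2) = ["k", "v"]

Answer: ["k", "v"]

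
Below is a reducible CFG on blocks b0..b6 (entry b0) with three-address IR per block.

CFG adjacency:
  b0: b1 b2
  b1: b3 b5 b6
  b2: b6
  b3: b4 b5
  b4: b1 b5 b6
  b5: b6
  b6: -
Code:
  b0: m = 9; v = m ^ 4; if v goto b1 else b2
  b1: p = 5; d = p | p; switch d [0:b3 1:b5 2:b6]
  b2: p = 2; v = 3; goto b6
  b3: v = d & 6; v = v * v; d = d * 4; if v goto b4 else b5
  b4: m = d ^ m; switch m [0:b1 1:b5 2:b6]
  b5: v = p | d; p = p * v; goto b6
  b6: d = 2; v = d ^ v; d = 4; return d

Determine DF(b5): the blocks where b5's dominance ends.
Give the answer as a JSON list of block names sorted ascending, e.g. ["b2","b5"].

idom tree: b1←b0 b2←b0 b3←b1 b4←b3 b5←b1 b6←b0
Dom∩ at merges:
  b1: preds {b0,b4}: {b0} ∩ {b0,b1,b3,b4} = {b0}; idom=b0
  b5: preds {b1,b3,b4}: {b0,b1} ∩ {b0,b1,b3} ∩ {b0,b1,b3,b4} = {b0,b1}; idom=b1
  b6: preds {b1,b2,b4,b5}: {b0,b1} ∩ {b0,b2} ∩ {b0,b1,b3,b4} ∩ {b0,b1,b5} = {b0}; idom=b0

Frontier:
  join b1 pred b0: · stop@b0
  join b1 pred b4: b4→b3→b1 stop@b0
  join b5 pred b1: · stop@b1
  join b5 pred b3: b3 stop@b1
  join b5 pred b4: b4→b3 stop@b1
  join b6 pred b1: b1 stop@b0
  join b6 pred b2: b2 stop@b0
  join b6 pred b4: b4→b3→b1 stop@b0
  join b6 pred b5: b5→b1 stop@b0
  DF(b0)=∅
  DF(b1)={b1,b6}
  DF(b2)={b6}
  DF(b3)={b1,b5,b6}
  DF(b4)={b1,b5,b6}
  DF(b5)={b6}
  DF(b6)=∅

DF(b5) = ["b6"]

Answer: ["b6"]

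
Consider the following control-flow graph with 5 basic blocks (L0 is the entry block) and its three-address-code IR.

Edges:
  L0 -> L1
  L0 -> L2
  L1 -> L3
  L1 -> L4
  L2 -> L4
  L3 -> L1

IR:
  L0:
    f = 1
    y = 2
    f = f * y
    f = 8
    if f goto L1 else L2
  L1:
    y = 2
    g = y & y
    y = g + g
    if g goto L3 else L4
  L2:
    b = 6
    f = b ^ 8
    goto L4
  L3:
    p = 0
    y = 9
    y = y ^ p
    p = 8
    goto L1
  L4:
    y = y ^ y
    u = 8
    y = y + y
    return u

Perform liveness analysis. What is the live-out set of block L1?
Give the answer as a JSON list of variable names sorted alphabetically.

Answer: ["y"]

Derivation:
def/use:
  L0 def {f,y} use ∅
  L1 def {g,y} use ∅
  L2 def {b,f} use ∅
  L3 def {p,y} use ∅
  L4 def {u,y} use {y}

Liveness:
  L0 li=∅ lo={y}
  L1 li=∅ lo={y}
  L2 li={y} lo={y}
  L3 li=∅ lo=∅
  L4 li={y} lo=∅

live-out(L1) = ["y"]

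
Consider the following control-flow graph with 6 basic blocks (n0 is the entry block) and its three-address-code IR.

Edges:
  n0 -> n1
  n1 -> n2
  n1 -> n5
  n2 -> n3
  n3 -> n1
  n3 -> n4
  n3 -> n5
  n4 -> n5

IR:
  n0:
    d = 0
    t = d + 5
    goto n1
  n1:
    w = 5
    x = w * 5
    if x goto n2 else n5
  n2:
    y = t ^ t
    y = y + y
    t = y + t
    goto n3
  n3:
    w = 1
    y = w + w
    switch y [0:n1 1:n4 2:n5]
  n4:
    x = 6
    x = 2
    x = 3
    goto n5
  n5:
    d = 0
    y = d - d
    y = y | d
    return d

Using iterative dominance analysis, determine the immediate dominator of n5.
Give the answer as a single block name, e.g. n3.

Answer: n1

Analysis:
idom tree: n1←n0 n2←n1 n3←n2 n4←n3 n5←n1
Dom∩ at merges:
  n1: preds {n0,n3}: {n0} ∩ {n0,n1,n2,n3} = {n0}; idom=n0
  n5: preds {n1,n3,n4}: {n0,n1} ∩ {n0,n1,n2,n3} ∩ {n0,n1,n2,n3,n4} = {n0,n1}; idom=n1

idom(n5) = n1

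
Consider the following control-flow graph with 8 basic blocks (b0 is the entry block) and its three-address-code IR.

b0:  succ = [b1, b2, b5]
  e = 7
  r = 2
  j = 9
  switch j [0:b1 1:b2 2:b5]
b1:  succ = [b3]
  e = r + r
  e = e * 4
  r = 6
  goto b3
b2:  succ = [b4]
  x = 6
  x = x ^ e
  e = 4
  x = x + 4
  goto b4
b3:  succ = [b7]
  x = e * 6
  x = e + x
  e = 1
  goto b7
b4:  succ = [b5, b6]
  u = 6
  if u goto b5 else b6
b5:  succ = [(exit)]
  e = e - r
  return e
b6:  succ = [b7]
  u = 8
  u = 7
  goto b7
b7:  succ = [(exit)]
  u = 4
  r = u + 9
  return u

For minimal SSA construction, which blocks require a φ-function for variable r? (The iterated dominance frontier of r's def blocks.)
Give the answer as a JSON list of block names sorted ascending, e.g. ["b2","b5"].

idom tree: b1←b0 b2←b0 b3←b1 b4←b2 b5←b0 b6←b4 b7←b0
Dom∩ at merges:
  b5: preds {b0,b4}: {b0} ∩ {b0,b2,b4} = {b0}; idom=b0
  b7: preds {b3,b6}: {b0,b1,b3} ∩ {b0,b2,b4,b6} = {b0}; idom=b0

Frontier:
  b5←b0: walk · to b0
  b5←b4: walk b4→b2 to b0
  b7←b3: walk b3→b1 to b0
  b7←b6: walk b6→b4→b2 to b0
  DF(b0)=∅
  DF(b1)={b7}
  DF(b2)={b5,b7}
  DF(b3)={b7}
  DF(b4)={b5,b7}
  DF(b5)=∅
  DF(b6)={b7}
  DF(b7)=∅

φ for r: defs {b0,b1,b7}
  DF⁺ = {b7}

Answer: ["b7"]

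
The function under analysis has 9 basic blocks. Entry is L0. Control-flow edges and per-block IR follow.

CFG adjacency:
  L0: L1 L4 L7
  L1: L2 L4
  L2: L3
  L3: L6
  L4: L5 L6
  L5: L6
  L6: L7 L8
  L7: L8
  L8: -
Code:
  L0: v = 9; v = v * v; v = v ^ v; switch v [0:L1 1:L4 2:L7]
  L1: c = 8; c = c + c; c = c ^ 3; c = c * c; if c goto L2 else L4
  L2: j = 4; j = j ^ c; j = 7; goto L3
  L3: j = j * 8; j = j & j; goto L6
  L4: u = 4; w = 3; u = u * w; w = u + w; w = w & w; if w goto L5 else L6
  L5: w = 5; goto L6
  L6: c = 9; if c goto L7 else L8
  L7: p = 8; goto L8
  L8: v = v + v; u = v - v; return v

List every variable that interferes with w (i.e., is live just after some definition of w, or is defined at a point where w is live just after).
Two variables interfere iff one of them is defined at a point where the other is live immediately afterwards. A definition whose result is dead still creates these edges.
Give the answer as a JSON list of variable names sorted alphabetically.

Answer: ["u", "v"]

Working:
Block summaries:
  L0 def {v} use ∅
  L1 def {c} use ∅
  L2 def {j} use {c}
  L3 def {j} use {j}
  L4 def {u,w} use ∅
  L5 def {w} use ∅
  L6 def {c} use ∅
  L7 def {p} use ∅
  L8 def {u,v} use {v}

Backward fixpoint:
  L0 li=∅ lo={v}
  L1 li={v} lo={c,v}
  L2 li={c,v} lo={j,v}
  L3 li={j,v} lo={v}
  L4 li={v} lo={v}
  L5 li={v} lo={v}
  L6 li={v} lo={v}
  L7 li={v} lo={v}
  L8 li={v} lo=∅

Interfere edges:
  c: {j,v}
  j: {c,v}
  p: {v}
  u: {v,w}
  v: {c,j,p,u,w}
  w: {u,v}

N(w) = ["u", "v"]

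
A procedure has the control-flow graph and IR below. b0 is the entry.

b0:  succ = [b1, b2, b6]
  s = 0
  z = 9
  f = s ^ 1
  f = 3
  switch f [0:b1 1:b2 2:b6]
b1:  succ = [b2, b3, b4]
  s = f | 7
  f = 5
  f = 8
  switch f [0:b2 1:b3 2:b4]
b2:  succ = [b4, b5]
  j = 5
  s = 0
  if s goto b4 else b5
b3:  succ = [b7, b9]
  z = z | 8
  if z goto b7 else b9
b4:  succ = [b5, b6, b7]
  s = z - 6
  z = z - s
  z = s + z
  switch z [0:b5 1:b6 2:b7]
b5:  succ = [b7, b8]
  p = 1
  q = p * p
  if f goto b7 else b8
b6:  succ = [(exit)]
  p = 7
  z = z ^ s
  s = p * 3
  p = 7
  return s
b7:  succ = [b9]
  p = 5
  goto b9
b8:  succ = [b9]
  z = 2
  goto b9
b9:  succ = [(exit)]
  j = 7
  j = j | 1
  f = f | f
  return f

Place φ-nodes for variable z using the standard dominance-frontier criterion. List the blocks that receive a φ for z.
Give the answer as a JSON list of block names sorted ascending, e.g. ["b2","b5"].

idom tree: b1←b0 b2←b0 b3←b1 b4←b0 b5←b0 b6←b0 b7←b0 b8←b5 b9←b0
Join-block Dom:
  b2: preds {b0,b1}: {b0} ∩ {b0,b1} = {b0}; idom=b0
  b4: preds {b1,b2}: {b0,b1} ∩ {b0,b2} = {b0}; idom=b0
  b5: preds {b2,b4}: {b0,b2} ∩ {b0,b4} = {b0}; idom=b0
  b6: preds {b0,b4}: {b0} ∩ {b0,b4} = {b0}; idom=b0
  b7: preds {b3,b4,b5}: {b0,b1,b3} ∩ {b0,b4} ∩ {b0,b5} = {b0}; idom=b0
  b9: preds {b3,b7,b8}: {b0,b1,b3} ∩ {b0,b7} ∩ {b0,b5,b8} = {b0}; idom=b0

Frontier:
  b2←b0: walk · to b0
  b2←b1: walk b1 to b0
  b4←b1: walk b1 to b0
  b4←b2: walk b2 to b0
  b5←b2: walk b2 to b0
  b5←b4: walk b4 to b0
  b6←b0: walk · to b0
  b6←b4: walk b4 to b0
  b7←b3: walk b3→b1 to b0
  b7←b4: walk b4 to b0
  b7←b5: walk b5 to b0
  b9←b3: walk b3→b1 to b0
  b9←b7: walk b7 to b0
  b9←b8: walk b8→b5 to b0
  b0: DF=∅
  b1: DF={b2,b4,b7,b9}
  b2: DF={b4,b5}
  b3: DF={b7,b9}
  b4: DF={b5,b6,b7}
  b5: DF={b7,b9}
  b6: DF=∅
  b7: DF={b9}
  b8: DF={b9}
  b9: DF=∅

φ for z: defs {b0,b3,b4,b6,b8}
  DF⁺ = {b5,b6,b7,b9}

Answer: ["b5", "b6", "b7", "b9"]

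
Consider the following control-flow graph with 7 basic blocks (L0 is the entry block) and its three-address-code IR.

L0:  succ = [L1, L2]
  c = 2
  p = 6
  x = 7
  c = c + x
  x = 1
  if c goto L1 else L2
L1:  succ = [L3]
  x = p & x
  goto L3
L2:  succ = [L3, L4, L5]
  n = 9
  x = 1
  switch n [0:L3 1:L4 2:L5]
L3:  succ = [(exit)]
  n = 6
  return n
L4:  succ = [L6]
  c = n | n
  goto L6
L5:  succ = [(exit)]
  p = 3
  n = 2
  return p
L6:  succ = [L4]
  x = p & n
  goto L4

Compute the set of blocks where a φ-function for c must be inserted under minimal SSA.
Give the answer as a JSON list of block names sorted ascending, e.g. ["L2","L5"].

Answer: ["L4"]

Analysis:
idom tree: L1←L0 L2←L0 L3←L0 L4←L2 L5←L2 L6←L4
Dom∩ at merges:
  L3: preds {L1,L2}: {L0,L1} ∩ {L0,L2} = {L0}; idom=L0
  L4: preds {L2,L6}: {L0,L2} ∩ {L0,L2,L4,L6} = {L0,L2}; idom=L2

DF walk-up:
  L3←L1: walk L1 to L0
  L3←L2: walk L2 to L0
  L4←L2: walk · to L2
  L4←L6: walk L6→L4 to L2
  DF(L0)=∅
  DF(L1)={L3}
  DF(L2)={L3}
  DF(L3)=∅
  DF(L4)={L4}
  DF(L5)=∅
  DF(L6)={L4}

φ for c: defs {L0,L4}
  DF⁺ = {L4}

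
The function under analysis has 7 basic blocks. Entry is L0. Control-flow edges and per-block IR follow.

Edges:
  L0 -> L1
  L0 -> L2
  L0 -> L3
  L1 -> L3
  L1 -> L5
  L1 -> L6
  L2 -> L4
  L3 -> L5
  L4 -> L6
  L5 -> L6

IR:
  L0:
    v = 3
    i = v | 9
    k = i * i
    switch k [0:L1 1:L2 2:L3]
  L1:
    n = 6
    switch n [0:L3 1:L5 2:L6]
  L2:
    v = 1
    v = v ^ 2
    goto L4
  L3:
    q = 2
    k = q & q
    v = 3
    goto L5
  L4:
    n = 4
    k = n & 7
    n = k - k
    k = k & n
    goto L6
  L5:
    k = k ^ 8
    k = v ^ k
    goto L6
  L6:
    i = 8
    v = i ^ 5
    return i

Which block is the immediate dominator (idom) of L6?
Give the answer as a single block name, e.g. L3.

Answer: L0

Derivation:
idom tree: L1←L0 L2←L0 L3←L0 L4←L2 L5←L0 L6←L0
Join-block Dom:
  L3: preds {L0,L1}: {L0} ∩ {L0,L1} = {L0}; idom=L0
  L5: preds {L1,L3}: {L0,L1} ∩ {L0,L3} = {L0}; idom=L0
  L6: preds {L1,L4,L5}: {L0,L1} ∩ {L0,L2,L4} ∩ {L0,L5} = {L0}; idom=L0

idom(L6) = L0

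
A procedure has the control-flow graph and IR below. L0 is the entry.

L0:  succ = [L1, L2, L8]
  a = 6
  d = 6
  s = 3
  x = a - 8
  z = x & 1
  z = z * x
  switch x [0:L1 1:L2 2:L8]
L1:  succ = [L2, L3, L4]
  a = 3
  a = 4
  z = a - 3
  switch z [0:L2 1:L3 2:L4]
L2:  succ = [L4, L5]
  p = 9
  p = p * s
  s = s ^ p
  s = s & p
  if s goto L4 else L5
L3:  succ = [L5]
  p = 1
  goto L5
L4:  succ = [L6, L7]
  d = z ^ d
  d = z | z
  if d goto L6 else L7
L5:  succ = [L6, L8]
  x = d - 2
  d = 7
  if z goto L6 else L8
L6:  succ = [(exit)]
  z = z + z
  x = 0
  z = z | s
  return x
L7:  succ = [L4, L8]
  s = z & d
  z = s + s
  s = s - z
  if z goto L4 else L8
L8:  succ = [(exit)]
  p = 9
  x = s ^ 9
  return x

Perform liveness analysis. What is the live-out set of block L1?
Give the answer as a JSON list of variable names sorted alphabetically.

Answer: ["d", "s", "z"]

Analysis:
Block summaries:
  L0 def {a,d,s,x,z} use ∅
  L1 def {a,z} use ∅
  L2 def {p,s} use {s}
  L3 def {p} use ∅
  L4 def {d} use {d,z}
  L5 def {d,x} use {d,z}
  L6 def {x,z} use {s,z}
  L7 def {s,z} use {d,z}
  L8 def {p,x} use {s}

Backward fixpoint:
  L0: in=∅ out={d,s,z}
  L1: in={d,s} out={d,s,z}
  L2: in={d,s,z} out={d,s,z}
  L3: in={d,s,z} out={d,s,z}
  L4: in={d,s,z} out={d,s,z}
  L5: in={d,s,z} out={s,z}
  L6: in={s,z} out=∅
  L7: in={d,z} out={d,s,z}
  L8: in={s} out=∅

live-out(L1) = ["d", "s", "z"]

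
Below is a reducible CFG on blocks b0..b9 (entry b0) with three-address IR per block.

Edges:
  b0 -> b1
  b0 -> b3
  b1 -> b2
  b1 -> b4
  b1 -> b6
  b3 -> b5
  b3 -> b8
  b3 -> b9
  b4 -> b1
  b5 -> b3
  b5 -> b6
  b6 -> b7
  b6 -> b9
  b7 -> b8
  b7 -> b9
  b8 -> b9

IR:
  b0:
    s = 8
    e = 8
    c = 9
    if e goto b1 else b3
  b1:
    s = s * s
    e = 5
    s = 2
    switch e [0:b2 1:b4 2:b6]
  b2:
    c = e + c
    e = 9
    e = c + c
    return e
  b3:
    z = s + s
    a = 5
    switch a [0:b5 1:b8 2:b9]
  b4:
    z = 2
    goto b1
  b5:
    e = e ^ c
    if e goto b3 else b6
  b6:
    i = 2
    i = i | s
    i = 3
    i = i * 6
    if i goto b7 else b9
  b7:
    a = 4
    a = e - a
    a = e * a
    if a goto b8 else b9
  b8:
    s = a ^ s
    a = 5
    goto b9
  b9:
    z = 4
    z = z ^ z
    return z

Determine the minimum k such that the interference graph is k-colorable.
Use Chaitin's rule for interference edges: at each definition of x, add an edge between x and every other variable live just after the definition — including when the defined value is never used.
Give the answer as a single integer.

Answer: 4

Derivation:
Per-block:
  b0: def={c,e,s} ue=∅
  b1: def={e,s} ue={s}
  b2: def={c,e} ue={c,e}
  b3: def={a,z} ue={s}
  b4: def={z} ue=∅
  b5: def={e} ue={c,e}
  b6: def={i} ue={s}
  b7: def={a} ue={e}
  b8: def={a,s} ue={a,s}
  b9: def={z} ue=∅

Liveness:
  live b0: ∅→{c,e,s}
  live b1: {c,s}→{c,e,s}
  live b2: {c,e}→∅
  live b3: {c,e,s}→{a,c,e,s}
  live b4: {c,s}→{c,s}
  live b5: {c,e,s}→{c,e,s}
  live b6: {e,s}→{e,s}
  live b7: {e,s}→{a,s}
  live b8: {a,s}→∅
  live b9: ∅→∅

Interference:
  a: {c,e,s}
  c: {a,e,s,z}
  e: {a,c,i,s,z}
  i: {e,s}
  s: {a,c,e,i,z}
  z: {c,e,s}

Colouring:
  {a,c,e,s} pairwise interfere (4-clique) ⇒ χ ≥ 4
  assign a→R3 c→R2 e→R0 i→R2 s→R1 z→R3 — no edge inside a register ⇒ χ ≤ 4
  χ = 4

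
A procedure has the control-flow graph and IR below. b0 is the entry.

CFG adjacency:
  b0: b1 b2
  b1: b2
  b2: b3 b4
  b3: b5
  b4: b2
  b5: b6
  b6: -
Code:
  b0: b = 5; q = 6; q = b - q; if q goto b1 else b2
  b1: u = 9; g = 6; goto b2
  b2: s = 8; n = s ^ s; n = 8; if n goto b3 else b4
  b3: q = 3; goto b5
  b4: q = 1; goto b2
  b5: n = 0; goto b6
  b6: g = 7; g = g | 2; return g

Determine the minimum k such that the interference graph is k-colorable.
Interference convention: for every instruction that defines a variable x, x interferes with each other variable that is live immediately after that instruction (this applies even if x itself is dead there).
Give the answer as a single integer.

Answer: 2

Working:
Per-block:
  b0: {b,q} / ∅
  b1: {g,u} / ∅
  b2: {n,s} / ∅
  b3: {q} / ∅
  b4: {q} / ∅
  b5: {n} / ∅
  b6: {g} / ∅

Live sets:
  live b0: ∅→∅
  live b1: ∅→∅
  live b2: ∅→∅
  live b3: ∅→∅
  live b4: ∅→∅
  live b5: ∅→∅
  live b6: ∅→∅

Interfere edges:
  b: {q}
  g: ∅
  n: ∅
  q: {b}
  s: ∅
  u: ∅

Colouring:
  {b,q} pairwise interfere (2-clique) ⇒ χ ≥ 2
  2-colouring: R0={b,g,n,s,u}  R1={q}
  χ = 2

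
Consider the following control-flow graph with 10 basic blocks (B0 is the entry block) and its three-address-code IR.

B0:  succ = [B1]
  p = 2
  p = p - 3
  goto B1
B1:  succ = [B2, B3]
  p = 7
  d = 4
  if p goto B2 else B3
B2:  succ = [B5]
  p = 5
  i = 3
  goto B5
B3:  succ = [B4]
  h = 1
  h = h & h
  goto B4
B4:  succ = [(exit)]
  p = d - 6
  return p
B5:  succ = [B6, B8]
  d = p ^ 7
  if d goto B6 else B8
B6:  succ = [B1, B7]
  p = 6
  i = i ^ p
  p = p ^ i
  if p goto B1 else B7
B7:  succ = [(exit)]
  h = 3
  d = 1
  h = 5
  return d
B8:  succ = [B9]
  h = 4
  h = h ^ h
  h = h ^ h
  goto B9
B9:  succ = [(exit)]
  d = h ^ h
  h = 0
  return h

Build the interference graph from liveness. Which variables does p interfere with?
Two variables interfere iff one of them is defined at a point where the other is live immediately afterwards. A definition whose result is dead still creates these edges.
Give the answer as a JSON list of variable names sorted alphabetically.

Block summaries:
  B0: def={p} ue=∅
  B1: def={d,p} ue=∅
  B2: def={i,p} ue=∅
  B3: def={h} ue=∅
  B4: def={p} ue={d}
  B5: def={d} ue={p}
  B6: def={i,p} ue={i}
  B7: def={d,h} ue=∅
  B8: def={h} ue=∅
  B9: def={d,h} ue={h}

Live sets:
  B0: in=∅ out=∅
  B1: in=∅ out={d}
  B2: in=∅ out={i,p}
  B3: in={d} out={d}
  B4: in={d} out=∅
  B5: in={i,p} out={i}
  B6: in={i} out=∅
  B7: in=∅ out=∅
  B8: in=∅ out={h}
  B9: in={h} out=∅

Conflict graph:
  d↔{h,i,p}
  h↔{d}
  i↔{d,p}
  p↔{d,i}

N(p) = ["d", "i"]

Answer: ["d", "i"]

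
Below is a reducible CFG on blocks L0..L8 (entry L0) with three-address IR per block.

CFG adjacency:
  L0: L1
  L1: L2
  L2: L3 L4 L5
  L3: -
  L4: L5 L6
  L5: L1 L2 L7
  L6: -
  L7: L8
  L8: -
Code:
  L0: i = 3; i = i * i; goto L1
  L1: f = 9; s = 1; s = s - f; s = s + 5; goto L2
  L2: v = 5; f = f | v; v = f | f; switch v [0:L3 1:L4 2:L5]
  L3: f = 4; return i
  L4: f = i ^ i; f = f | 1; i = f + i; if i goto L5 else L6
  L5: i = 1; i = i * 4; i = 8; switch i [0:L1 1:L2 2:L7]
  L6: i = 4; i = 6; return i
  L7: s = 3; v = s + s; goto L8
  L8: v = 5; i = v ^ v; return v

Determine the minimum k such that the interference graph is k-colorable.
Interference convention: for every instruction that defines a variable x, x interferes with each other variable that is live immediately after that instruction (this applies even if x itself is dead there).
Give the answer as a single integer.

Answer: 3

Derivation:
Per-block:
  L0: {i} / ∅
  L1: {f,s} / ∅
  L2: {f,v} / {f}
  L3: {f} / {i}
  L4: {f,i} / {i}
  L5: {i} / ∅
  L6: {i} / ∅
  L7: {s,v} / ∅
  L8: {i,v} / ∅

Liveness:
  L0: in=∅ out={i}
  L1: in={i} out={f,i}
  L2: in={f,i} out={f,i}
  L3: in={i} out=∅
  L4: in={i} out={f}
  L5: in={f} out={f,i}
  L6: in=∅ out=∅
  L7: in=∅ out=∅
  L8: in=∅ out=∅

Interfere edges:
  f↔{i,s,v}
  i↔{f,s,v}
  s↔{f,i}
  v↔{f,i}

Chromatic number:
  lower bound: {f,i,s} mutually conflict ⇒ χ ≥ 3
  assign f→R0 i→R1 s→R2 v→R2 — no edge inside a register ⇒ χ ≤ 3
  χ = 3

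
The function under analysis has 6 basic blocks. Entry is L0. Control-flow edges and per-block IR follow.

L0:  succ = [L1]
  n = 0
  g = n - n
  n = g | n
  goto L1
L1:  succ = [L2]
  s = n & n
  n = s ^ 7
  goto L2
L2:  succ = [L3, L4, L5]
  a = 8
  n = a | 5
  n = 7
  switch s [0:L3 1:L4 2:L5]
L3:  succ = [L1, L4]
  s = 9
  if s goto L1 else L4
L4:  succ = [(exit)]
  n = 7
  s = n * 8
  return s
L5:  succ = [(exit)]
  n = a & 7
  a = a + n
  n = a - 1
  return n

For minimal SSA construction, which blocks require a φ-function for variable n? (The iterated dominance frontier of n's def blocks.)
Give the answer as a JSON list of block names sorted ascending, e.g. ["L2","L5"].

Answer: ["L1"]

Working:
idom tree: L1←L0 L2←L1 L3←L2 L4←L2 L5←L2
Join-block Dom:
  L1: preds {L0,L3}: {L0} ∩ {L0,L1,L2,L3} = {L0}; idom=L0
  L4: preds {L2,L3}: {L0,L1,L2} ∩ {L0,L1,L2,L3} = {L0,L1,L2}; idom=L2

DF derivation:
  L1←L0: walk · to L0
  L1←L3: walk L3→L2→L1 to L0
  L4←L2: walk · to L2
  L4←L3: walk L3 to L2
  L0: DF=∅
  L1: DF={L1}
  L2: DF={L1}
  L3: DF={L1,L4}
  L4: DF=∅
  L5: DF=∅

φ for n: defs {L0,L1,L2,L4,L5}
  DF⁺ = {L1}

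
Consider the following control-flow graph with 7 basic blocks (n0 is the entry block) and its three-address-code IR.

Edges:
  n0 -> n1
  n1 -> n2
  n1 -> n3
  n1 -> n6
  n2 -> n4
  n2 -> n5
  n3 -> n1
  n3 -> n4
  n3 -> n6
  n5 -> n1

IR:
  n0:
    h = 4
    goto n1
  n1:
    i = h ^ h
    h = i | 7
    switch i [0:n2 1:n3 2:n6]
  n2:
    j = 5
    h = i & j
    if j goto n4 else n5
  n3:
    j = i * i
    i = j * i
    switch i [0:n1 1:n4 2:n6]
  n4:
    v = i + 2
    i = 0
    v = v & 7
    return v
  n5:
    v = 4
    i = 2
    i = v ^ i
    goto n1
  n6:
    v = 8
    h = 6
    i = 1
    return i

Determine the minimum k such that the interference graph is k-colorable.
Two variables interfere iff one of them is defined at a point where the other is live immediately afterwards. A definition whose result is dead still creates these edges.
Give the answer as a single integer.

Answer: 3

Derivation:
Block summaries:
  n0 def {h} use ∅
  n1 def {h,i} use {h}
  n2 def {h,j} use {i}
  n3 def {i,j} use {i}
  n4 def {i,v} use {i}
  n5 def {i,v} use ∅
  n6 def {h,i,v} use ∅

Liveness:
  n0 li=∅ lo={h}
  n1 li={h} lo={h,i}
  n2 li={i} lo={h,i}
  n3 li={h,i} lo={h,i}
  n4 li={i} lo=∅
  n5 li={h} lo={h}
  n6 li=∅ lo=∅

Conflict graph:
  h — {i,j,v}
  i — {h,j,v}
  j — {h,i}
  v — {h,i}

Colouring:
  lower bound: {h,i,j} mutually conflict ⇒ χ ≥ 3
  assign h→R0 i→R1 j→R2 v→R2 — no edge inside a register ⇒ χ ≤ 3
  χ = 3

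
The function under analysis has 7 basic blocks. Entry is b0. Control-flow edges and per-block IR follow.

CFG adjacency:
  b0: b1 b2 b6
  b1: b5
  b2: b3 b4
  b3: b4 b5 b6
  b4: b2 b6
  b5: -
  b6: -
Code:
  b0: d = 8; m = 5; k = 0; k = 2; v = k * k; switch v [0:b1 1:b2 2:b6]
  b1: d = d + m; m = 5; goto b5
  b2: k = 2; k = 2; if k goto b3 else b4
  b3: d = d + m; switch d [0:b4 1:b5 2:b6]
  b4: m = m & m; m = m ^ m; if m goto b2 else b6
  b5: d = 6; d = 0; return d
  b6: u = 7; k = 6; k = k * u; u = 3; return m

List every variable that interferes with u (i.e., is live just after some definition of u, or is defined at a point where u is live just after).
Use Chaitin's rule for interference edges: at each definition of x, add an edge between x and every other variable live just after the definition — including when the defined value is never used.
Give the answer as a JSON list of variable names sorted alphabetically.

Answer: ["k", "m"]

Derivation:
Per-block:
  b0: def={d,k,m,v} ue=∅
  b1: def={d,m} ue={d,m}
  b2: def={k} ue=∅
  b3: def={d} ue={d,m}
  b4: def={m} ue={m}
  b5: def={d} ue=∅
  b6: def={k,u} ue={m}

Backward fixpoint:
  b0 li=∅ lo={d,m}
  b1 li={d,m} lo=∅
  b2 li={d,m} lo={d,m}
  b3 li={d,m} lo={d,m}
  b4 li={d,m} lo={d,m}
  b5 li=∅ lo=∅
  b6 li={m} lo=∅

Interfere edges:
  d: {k,m,v}
  k: {d,m,u}
  m: {d,k,u,v}
  u: {k,m}
  v: {d,m}

N(u) = ["k", "m"]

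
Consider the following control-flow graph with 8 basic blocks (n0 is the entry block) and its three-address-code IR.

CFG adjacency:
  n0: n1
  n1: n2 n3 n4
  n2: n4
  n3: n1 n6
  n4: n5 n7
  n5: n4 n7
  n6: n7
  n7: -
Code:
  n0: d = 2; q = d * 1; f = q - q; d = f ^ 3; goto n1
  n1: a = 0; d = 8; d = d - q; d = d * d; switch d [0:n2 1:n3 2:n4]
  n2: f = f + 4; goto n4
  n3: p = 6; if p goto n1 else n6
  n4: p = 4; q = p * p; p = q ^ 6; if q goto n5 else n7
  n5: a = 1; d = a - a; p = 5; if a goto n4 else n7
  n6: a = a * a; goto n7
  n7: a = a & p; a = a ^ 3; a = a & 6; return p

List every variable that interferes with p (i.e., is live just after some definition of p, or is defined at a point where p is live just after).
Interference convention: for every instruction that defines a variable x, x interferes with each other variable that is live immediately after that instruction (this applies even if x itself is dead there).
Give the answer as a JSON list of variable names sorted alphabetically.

Answer: ["a", "f", "q"]

Derivation:
def/use:
  n0: {d,f,q} / ∅
  n1: {a,d} / {q}
  n2: {f} / {f}
  n3: {p} / ∅
  n4: {p,q} / ∅
  n5: {a,d,p} / ∅
  n6: {a} / {a}
  n7: {a} / {a,p}

Liveness:
  n0 li=∅ lo={f,q}
  n1 li={f,q} lo={a,f,q}
  n2 li={a,f} lo={a}
  n3 li={a,f,q} lo={a,f,p,q}
  n4 li={a} lo={a,p}
  n5 li=∅ lo={a,p}
  n6 li={a,p} lo={a,p}
  n7 li={a,p} lo=∅

Conflict graph:
  a — {d,f,p,q}
  d — {a,f,q}
  f — {a,d,p,q}
  p — {a,f,q}
  q — {a,d,f,p}

N(p) = ["a", "f", "q"]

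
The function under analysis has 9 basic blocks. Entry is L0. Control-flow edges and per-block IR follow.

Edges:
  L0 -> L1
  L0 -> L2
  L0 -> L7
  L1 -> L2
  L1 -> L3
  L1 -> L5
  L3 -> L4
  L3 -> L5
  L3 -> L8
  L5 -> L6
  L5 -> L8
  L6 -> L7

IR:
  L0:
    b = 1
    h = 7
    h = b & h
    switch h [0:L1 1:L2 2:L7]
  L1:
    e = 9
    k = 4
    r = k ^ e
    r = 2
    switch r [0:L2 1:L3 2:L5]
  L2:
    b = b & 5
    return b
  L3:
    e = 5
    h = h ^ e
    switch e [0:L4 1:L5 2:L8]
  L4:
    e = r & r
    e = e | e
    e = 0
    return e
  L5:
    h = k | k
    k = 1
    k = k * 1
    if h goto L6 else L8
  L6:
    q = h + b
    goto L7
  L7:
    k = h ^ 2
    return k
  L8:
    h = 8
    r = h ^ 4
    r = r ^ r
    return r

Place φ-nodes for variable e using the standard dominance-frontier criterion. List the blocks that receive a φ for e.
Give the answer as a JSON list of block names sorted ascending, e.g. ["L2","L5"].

Answer: ["L2", "L5", "L7", "L8"]

Analysis:
idom tree: L1←L0 L2←L0 L3←L1 L4←L3 L5←L1 L6←L5 L7←L0 L8←L1
Dom at joins:
  L2: preds {L0,L1}: {L0} ∩ {L0,L1} = {L0}; idom=L0
  L5: preds {L1,L3}: {L0,L1} ∩ {L0,L1,L3} = {L0,L1}; idom=L1
  L7: preds {L0,L6}: {L0} ∩ {L0,L1,L5,L6} = {L0}; idom=L0
  L8: preds {L3,L5}: {L0,L1,L3} ∩ {L0,L1,L5} = {L0,L1}; idom=L1

Frontier:
  join L2 pred L0: · stop@L0
  join L2 pred L1: L1 stop@L0
  join L5 pred L1: · stop@L1
  join L5 pred L3: L3 stop@L1
  join L7 pred L0: · stop@L0
  join L7 pred L6: L6→L5→L1 stop@L0
  join L8 pred L3: L3 stop@L1
  join L8 pred L5: L5 stop@L1
  DF(L0)=∅
  DF(L1)={L2,L7}
  DF(L2)=∅
  DF(L3)={L5,L8}
  DF(L4)=∅
  DF(L5)={L7,L8}
  DF(L6)={L7}
  DF(L7)=∅
  DF(L8)=∅

φ for e: defs {L1,L3,L4}
  DF⁺ = {L2,L5,L7,L8}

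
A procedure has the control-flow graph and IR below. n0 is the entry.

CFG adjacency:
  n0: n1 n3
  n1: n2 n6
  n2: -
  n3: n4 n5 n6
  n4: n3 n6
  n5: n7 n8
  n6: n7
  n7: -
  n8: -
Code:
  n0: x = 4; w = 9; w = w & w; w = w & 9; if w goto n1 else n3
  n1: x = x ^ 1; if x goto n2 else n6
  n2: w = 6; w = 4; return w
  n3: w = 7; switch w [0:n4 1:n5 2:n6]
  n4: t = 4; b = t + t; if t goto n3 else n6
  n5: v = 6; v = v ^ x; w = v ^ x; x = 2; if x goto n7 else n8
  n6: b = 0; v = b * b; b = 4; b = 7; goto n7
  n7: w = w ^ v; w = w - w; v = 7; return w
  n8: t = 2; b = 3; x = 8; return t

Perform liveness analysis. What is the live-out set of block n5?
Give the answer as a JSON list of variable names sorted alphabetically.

Block summaries:
  n0: def={w,x} ue=∅
  n1: def={x} ue={x}
  n2: def={w} ue=∅
  n3: def={w} ue=∅
  n4: def={b,t} ue=∅
  n5: def={v,w,x} ue={x}
  n6: def={b,v} ue=∅
  n7: def={v,w} ue={v,w}
  n8: def={b,t,x} ue=∅

Liveness:
  live n0: ∅→{w,x}
  live n1: {w,x}→{w}
  live n2: ∅→∅
  live n3: {x}→{w,x}
  live n4: {w,x}→{w,x}
  live n5: {x}→{v,w}
  live n6: {w}→{v,w}
  live n7: {v,w}→∅
  live n8: ∅→∅

live-out(n5) = ["v", "w"]

Answer: ["v", "w"]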